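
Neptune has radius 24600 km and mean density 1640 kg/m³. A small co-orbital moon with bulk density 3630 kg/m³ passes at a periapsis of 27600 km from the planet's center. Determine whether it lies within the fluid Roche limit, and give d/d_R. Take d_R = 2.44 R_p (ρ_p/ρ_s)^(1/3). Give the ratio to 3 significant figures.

d_R = 2.44 × (24600 km) × (1640/3630)^(1/3) = 46060 km
d/d_R = (27600) / (46060) = 0.599
Since d/d_R < 1, the body is inside the Roche limit.

inside; d/d_R ≈ 0.599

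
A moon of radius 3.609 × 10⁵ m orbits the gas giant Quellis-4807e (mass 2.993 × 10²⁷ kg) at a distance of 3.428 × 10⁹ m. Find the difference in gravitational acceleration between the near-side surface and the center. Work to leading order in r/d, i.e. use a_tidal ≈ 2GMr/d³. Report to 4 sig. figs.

3.579 × 10⁻⁶ m/s²

Since r ≪ d, expand the inverse-square field across one radius to get the leading 2GMr/d³ term.
Δg = 2GMr/d³
   = 2 × (6.674 × 10⁻¹¹) × (2.993 × 10²⁷) × (3.609 × 10⁵) / (3.428 × 10⁹)³
   = 3.579 × 10⁻⁶ m/s²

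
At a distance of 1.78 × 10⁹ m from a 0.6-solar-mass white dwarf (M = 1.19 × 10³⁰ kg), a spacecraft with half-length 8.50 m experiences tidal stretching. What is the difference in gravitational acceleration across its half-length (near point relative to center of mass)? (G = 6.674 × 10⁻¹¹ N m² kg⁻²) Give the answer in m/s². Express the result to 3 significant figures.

2.39 × 10⁻⁷ m/s²

Δg = 2GMr/d³
   = 2 × (6.674 × 10⁻¹¹) × (1.19 × 10³⁰) × (8.50) / (1.78 × 10⁹)³
   = 2.39 × 10⁻⁷ m/s²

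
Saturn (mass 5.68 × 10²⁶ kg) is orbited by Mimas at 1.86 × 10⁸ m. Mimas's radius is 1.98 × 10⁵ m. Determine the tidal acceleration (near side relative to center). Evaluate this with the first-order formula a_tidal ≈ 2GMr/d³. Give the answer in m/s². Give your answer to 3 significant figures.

2.33 × 10⁻³ m/s²

Differencing GM/(d−r)² and GM/d² to first order in r/d gives 2GMr/d³.
Δa = 2GMr/d³
   = 2 × (6.674 × 10⁻¹¹) × (5.68 × 10²⁶) × (1.98 × 10⁵) / (1.86 × 10⁸)³
   = 2.33 × 10⁻³ m/s²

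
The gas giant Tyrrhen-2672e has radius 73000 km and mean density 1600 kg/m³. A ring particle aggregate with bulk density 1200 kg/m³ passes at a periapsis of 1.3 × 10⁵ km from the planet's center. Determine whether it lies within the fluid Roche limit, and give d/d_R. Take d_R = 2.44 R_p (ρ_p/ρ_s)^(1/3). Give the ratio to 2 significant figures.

d_R = 2.44 × (73000 km) × (1600/1200)^(1/3) = 1.960 × 10⁵ km
d/d_R = (1.3 × 10⁵) / (1.960 × 10⁵) = 0.66
Since d/d_R < 1, the body is inside the Roche limit.

inside; d/d_R ≈ 0.66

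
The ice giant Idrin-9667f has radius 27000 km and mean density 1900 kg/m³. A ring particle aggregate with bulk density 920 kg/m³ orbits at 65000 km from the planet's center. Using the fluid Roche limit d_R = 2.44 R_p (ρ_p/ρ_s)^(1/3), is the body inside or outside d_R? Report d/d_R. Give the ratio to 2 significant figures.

d_R = 2.44 × (27000 km) × (1900/920)^(1/3) = 83900 km
d/d_R = (65000) / (83900) = 0.77
Since d/d_R < 1, the body is inside the Roche limit.

inside; d/d_R ≈ 0.77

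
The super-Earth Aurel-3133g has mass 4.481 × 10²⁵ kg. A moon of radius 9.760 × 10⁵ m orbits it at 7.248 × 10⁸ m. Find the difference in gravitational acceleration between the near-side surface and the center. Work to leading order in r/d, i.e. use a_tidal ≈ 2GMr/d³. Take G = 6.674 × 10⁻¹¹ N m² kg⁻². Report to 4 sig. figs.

Since r ≪ d, expand the inverse-square field across one radius to get the leading 2GMr/d³ term.
a_tidal = 2GMr/d³
        = 2 × (6.674 × 10⁻¹¹) × (4.481 × 10²⁵) × (9.760 × 10⁵) / (7.248 × 10⁸)³
        = 1.533 × 10⁻⁵ m/s²

1.533 × 10⁻⁵ m/s²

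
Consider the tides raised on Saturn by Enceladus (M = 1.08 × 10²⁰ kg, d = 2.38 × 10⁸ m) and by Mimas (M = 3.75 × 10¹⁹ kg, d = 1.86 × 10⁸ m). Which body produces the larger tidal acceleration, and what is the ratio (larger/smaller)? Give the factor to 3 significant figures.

Tidal acceleration ∝ M/d³, so compare M/d³ for each.
Enceladus: (1.08 × 10²⁰) / (2.38 × 10⁸)³ = 8.011 × 10⁻⁶
Mimas: (3.75 × 10¹⁹) / (1.86 × 10⁸)³ = 5.828 × 10⁻⁶
Ratio (larger/smaller) = 1.37

Enceladus, by a factor of ≈ 1.37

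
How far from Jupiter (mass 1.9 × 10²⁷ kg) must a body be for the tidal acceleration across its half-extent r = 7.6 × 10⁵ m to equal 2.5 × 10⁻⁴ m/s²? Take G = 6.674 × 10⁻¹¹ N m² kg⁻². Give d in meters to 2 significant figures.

9.2 × 10⁸ m

2GMr/d³ = a_tidal  ⇒  d = (2GMr / a_tidal)^(1/3)
d = (2 × 6.674×10⁻¹¹ × (1.9 × 10²⁷) × (7.6 × 10⁵) / (2.5 × 10⁻⁴))^(1/3)
  = 9.2 × 10⁸ m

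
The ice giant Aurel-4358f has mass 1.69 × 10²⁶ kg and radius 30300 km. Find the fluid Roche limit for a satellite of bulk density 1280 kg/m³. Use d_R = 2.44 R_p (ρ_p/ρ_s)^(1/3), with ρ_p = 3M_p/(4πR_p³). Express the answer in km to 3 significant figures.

77100 km

ρ_p = 3M_p/(4πR_p³) = 3 × (1.69 × 10²⁶) / (4π × (3.03 × 10⁷ m)³) = 1450 kg/m³
d_R = 2.44 × 30300 km × (1450/1280)^(1/3)
    = 77100 km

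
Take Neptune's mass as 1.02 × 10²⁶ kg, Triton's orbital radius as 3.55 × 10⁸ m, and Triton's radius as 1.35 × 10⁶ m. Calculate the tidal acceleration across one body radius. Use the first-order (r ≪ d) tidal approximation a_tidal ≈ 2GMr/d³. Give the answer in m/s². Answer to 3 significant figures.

4.11 × 10⁻⁴ m/s²

a_tidal = 2GMr/d³
        = 2 × (6.674 × 10⁻¹¹) × (1.02 × 10²⁶) × (1.35 × 10⁶) / (3.55 × 10⁸)³
        = 4.11 × 10⁻⁴ m/s²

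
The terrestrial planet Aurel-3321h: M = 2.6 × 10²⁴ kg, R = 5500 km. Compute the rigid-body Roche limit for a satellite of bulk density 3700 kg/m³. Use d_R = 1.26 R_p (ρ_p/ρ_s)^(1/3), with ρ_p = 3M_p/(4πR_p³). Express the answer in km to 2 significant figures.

6900 km

ρ_p = 3M_p/(4πR_p³) = 3 × (2.6 × 10²⁴) / (4π × (5.5 × 10⁶ m)³) = 3700 kg/m³
d_R = 1.26 × 5500 km × (3700/3700)^(1/3)
    = 6900 km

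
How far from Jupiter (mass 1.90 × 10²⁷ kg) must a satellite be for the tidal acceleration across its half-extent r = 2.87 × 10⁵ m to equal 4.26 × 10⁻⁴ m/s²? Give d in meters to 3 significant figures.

2GMr/d³ = a_tidal  ⇒  d = (2GMr / a_tidal)^(1/3)
d = (2 × 6.674×10⁻¹¹ × (1.90 × 10²⁷) × (2.87 × 10⁵) / (4.26 × 10⁻⁴))^(1/3)
  = 5.55 × 10⁸ m

5.55 × 10⁸ m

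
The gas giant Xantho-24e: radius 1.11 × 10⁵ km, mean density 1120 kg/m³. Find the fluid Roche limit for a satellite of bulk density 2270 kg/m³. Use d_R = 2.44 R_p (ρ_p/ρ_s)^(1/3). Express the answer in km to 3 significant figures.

2.14 × 10⁵ km

d_R = 2.44 × 1.11 × 10⁵ km × (1120/2270)^(1/3)
    = 2.14 × 10⁵ km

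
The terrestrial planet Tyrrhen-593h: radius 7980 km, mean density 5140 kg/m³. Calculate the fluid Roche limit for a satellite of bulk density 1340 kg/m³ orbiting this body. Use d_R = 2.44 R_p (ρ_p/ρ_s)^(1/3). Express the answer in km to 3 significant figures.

30500 km

d_R = 2.44 × 7980 km × (5140/1340)^(1/3)
    = 30500 km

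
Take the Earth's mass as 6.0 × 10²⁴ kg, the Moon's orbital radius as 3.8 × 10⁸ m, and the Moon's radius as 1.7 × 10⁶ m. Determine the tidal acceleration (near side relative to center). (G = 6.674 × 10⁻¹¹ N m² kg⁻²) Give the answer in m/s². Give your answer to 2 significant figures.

The tidal stretch is the gradient of GM/d² times the body's extent r, hence the 1/d³ dependence.
Δg = 2GMr/d³
   = 2 × (6.674 × 10⁻¹¹) × (6.0 × 10²⁴) × (1.7 × 10⁶) / (3.8 × 10⁸)³
   = 2.5 × 10⁻⁵ m/s²

2.5 × 10⁻⁵ m/s²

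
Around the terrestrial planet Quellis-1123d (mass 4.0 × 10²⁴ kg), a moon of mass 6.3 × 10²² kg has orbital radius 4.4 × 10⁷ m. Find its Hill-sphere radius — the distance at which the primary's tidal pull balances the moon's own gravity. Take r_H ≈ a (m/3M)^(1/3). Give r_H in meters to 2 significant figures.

r_H ≈ a (m/3M)^(1/3)
    = (4.4 × 10⁷) × (6.3 × 10²² / (3 × 4.0 × 10²⁴))^(1/3)
    = 7.6 × 10⁶ m

7.6 × 10⁶ m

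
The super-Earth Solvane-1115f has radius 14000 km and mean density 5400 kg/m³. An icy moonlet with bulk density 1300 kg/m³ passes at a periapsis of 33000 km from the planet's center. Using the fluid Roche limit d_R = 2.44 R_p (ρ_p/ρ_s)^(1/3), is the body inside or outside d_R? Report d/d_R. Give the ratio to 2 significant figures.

inside; d/d_R ≈ 0.60

d_R = 2.44 × (14000 km) × (5400/1300)^(1/3) = 54910 km
d/d_R = (33000) / (54910) = 0.60
Since d/d_R < 1, the body is inside the Roche limit.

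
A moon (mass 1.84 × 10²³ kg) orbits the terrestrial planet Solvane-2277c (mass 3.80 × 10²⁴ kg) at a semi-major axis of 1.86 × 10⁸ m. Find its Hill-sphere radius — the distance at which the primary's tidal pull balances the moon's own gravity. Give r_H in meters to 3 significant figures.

4.70 × 10⁷ m

r_H ≈ a (m/3M)^(1/3)
    = (1.86 × 10⁸) × (1.84 × 10²³ / (3 × 3.80 × 10²⁴))^(1/3)
    = 4.70 × 10⁷ m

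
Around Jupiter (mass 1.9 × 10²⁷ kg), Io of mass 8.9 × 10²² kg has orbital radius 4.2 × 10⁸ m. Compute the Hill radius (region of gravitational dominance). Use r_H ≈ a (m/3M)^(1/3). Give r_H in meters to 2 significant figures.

r_H ≈ a (m/3M)^(1/3)
    = (4.2 × 10⁸) × (8.9 × 10²² / (3 × 1.9 × 10²⁷))^(1/3)
    = 1.0 × 10⁷ m

1.0 × 10⁷ m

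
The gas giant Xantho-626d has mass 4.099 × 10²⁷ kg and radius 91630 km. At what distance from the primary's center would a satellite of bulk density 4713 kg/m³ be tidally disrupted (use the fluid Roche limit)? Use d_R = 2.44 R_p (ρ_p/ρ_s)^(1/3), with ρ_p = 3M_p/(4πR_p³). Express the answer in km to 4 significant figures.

ρ_p = 3M_p/(4πR_p³) = 3 × (4.099 × 10²⁷) / (4π × (9.163 × 10⁷ m)³) = 1272 kg/m³
d_R = 2.44 × 91630 km × (1272/4713)^(1/3)
    = 1.445 × 10⁵ km

1.445 × 10⁵ km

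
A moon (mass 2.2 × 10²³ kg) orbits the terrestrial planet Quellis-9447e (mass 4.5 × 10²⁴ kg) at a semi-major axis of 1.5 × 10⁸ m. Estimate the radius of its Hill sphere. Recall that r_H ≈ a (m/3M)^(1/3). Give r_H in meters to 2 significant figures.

3.8 × 10⁷ m

r_H ≈ a (m/3M)^(1/3)
    = (1.5 × 10⁸) × (2.2 × 10²³ / (3 × 4.5 × 10²⁴))^(1/3)
    = 3.8 × 10⁷ m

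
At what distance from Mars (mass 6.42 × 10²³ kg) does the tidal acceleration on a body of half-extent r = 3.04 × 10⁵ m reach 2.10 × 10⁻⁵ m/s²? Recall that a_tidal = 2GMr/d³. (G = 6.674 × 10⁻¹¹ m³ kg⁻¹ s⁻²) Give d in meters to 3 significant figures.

1.07 × 10⁸ m

2GMr/d³ = a_tidal  ⇒  d = (2GMr / a_tidal)^(1/3)
d = (2 × 6.674×10⁻¹¹ × (6.42 × 10²³) × (3.04 × 10⁵) / (2.10 × 10⁻⁵))^(1/3)
  = 1.07 × 10⁸ m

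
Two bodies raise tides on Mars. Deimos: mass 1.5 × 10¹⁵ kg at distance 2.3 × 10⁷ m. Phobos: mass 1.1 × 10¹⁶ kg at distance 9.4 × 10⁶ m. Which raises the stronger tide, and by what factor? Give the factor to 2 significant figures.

Compare M/d³ for the two perturbers:
Deimos: (1.5 × 10¹⁵) / (2.3 × 10⁷)³ = 1.233 × 10⁻⁷
Phobos: (1.1 × 10¹⁶) / (9.4 × 10⁶)³ = 1.324 × 10⁻⁵
Ratio (larger/smaller) = 110

Phobos, by a factor of ≈ 110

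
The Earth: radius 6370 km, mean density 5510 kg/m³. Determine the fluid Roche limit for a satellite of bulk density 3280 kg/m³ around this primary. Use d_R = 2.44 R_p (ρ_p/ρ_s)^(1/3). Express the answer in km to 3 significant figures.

d_R = 2.44 × 6370 km × (5510/3280)^(1/3)
    = 18500 km

18500 km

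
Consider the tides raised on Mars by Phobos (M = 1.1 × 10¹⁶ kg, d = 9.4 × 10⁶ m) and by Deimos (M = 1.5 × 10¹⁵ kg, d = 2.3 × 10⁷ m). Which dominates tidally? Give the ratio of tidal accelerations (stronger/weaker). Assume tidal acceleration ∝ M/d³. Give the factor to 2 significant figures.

Tidal stretch scales as M/d³; compute that for each body.
Phobos: (1.1 × 10¹⁶) / (9.4 × 10⁶)³ = 1.324 × 10⁻⁵
Deimos: (1.5 × 10¹⁵) / (2.3 × 10⁷)³ = 1.233 × 10⁻⁷
Ratio (larger/smaller) = 110

Phobos, by a factor of ≈ 110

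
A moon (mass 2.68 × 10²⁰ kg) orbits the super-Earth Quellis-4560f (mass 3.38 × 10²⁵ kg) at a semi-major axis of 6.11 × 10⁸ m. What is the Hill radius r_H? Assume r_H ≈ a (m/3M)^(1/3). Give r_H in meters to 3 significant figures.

r_H ≈ a (m/3M)^(1/3)
    = (6.11 × 10⁸) × (2.68 × 10²⁰ / (3 × 3.38 × 10²⁵))^(1/3)
    = 8.45 × 10⁶ m

8.45 × 10⁶ m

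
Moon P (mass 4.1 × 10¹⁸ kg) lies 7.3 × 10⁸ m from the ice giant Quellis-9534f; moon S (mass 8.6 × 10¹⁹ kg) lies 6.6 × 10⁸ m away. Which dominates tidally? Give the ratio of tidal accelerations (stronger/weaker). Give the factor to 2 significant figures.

Moon S, by a factor of ≈ 28

Compare M/d³ for the two perturbers:
Moon P: (4.1 × 10¹⁸) / (7.3 × 10⁸)³ = 1.054 × 10⁻⁸
Moon S: (8.6 × 10¹⁹) / (6.6 × 10⁸)³ = 2.991 × 10⁻⁷
Ratio (larger/smaller) = 28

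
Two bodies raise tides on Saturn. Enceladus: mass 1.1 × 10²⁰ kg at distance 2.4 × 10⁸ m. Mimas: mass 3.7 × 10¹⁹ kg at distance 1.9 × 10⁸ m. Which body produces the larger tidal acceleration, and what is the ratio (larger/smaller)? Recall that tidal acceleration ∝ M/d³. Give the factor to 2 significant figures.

Tidal acceleration ∝ M/d³, so compare M/d³ for each.
Enceladus: (1.1 × 10²⁰) / (2.4 × 10⁸)³ = 7.957 × 10⁻⁶
Mimas: (3.7 × 10¹⁹) / (1.9 × 10⁸)³ = 5.394 × 10⁻⁶
Ratio (larger/smaller) = 1.5

Enceladus, by a factor of ≈ 1.5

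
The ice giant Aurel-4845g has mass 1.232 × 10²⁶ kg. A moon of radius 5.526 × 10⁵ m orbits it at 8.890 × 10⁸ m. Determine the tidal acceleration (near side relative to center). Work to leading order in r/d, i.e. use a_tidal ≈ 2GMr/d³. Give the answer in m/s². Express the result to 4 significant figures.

Δg = 2GMr/d³
   = 2 × (6.674 × 10⁻¹¹) × (1.232 × 10²⁶) × (5.526 × 10⁵) / (8.890 × 10⁸)³
   = 1.293 × 10⁻⁵ m/s²

1.293 × 10⁻⁵ m/s²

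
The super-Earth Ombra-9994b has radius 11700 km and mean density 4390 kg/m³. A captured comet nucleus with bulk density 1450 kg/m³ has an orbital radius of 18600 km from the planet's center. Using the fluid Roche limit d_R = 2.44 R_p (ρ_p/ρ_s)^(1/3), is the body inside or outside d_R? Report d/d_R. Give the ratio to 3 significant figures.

inside; d/d_R ≈ 0.450

d_R = 2.44 × (11700 km) × (4390/1450)^(1/3) = 41300 km
d/d_R = (18600) / (41300) = 0.450
Since d/d_R < 1, the body is inside the Roche limit.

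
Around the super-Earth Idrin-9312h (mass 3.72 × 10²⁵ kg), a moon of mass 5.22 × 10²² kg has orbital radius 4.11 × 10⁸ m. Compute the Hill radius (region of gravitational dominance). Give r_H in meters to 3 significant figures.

3.19 × 10⁷ m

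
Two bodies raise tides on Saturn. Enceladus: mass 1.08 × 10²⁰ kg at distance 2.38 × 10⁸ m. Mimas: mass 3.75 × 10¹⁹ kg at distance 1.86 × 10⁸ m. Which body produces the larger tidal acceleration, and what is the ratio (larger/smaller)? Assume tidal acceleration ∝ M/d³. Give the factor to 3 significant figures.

Tidal acceleration ∝ M/d³, so compare M/d³ for each.
Enceladus: (1.08 × 10²⁰) / (2.38 × 10⁸)³ = 8.011 × 10⁻⁶
Mimas: (3.75 × 10¹⁹) / (1.86 × 10⁸)³ = 5.828 × 10⁻⁶
Ratio (larger/smaller) = 1.37

Enceladus, by a factor of ≈ 1.37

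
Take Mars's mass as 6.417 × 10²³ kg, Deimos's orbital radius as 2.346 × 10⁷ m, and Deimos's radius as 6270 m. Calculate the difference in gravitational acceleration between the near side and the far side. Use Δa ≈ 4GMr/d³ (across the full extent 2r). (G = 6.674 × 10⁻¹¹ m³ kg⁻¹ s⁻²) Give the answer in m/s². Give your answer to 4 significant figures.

8.319 × 10⁻⁵ m/s²

a_tidal = 4GMr/d³
        = 4 × (6.674 × 10⁻¹¹) × (6.417 × 10²³) × (6270) / (2.346 × 10⁷)³
        = 8.319 × 10⁻⁵ m/s²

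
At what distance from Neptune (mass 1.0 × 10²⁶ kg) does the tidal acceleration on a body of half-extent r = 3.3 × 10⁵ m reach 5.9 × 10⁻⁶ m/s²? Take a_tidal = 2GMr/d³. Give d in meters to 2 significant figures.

2GMr/d³ = a_tidal  ⇒  d = (2GMr / a_tidal)^(1/3)
d = (2 × 6.674×10⁻¹¹ × (1.0 × 10²⁶) × (3.3 × 10⁵) / (5.9 × 10⁻⁶))^(1/3)
  = 9.1 × 10⁸ m

9.1 × 10⁸ m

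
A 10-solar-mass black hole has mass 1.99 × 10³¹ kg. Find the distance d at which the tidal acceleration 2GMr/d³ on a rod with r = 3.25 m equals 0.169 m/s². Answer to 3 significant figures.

2GMr/d³ = a_tidal  ⇒  d = (2GMr / a_tidal)^(1/3)
d = (2 × 6.674×10⁻¹¹ × (1.99 × 10³¹) × (3.25) / (0.169))^(1/3)
  = 3.71 × 10⁷ m

3.71 × 10⁷ m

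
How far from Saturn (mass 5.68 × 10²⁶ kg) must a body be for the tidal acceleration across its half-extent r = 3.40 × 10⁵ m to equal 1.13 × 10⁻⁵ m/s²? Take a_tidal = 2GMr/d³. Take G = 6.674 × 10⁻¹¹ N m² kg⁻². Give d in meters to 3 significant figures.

1.32 × 10⁹ m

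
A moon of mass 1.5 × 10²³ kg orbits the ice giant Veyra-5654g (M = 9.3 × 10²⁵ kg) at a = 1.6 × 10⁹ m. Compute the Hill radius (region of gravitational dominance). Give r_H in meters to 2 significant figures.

r_H ≈ a (m/3M)^(1/3)
    = (1.6 × 10⁹) × (1.5 × 10²³ / (3 × 9.3 × 10²⁵))^(1/3)
    = 1.3 × 10⁸ m

1.3 × 10⁸ m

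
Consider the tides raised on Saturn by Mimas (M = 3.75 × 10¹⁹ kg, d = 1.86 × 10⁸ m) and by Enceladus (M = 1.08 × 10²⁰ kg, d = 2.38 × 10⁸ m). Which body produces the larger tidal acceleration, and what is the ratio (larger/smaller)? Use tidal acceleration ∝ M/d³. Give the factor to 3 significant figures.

Enceladus, by a factor of ≈ 1.37

Tidal acceleration ∝ M/d³, so compare M/d³ for each.
Mimas: (3.75 × 10¹⁹) / (1.86 × 10⁸)³ = 5.828 × 10⁻⁶
Enceladus: (1.08 × 10²⁰) / (2.38 × 10⁸)³ = 8.011 × 10⁻⁶
Ratio (larger/smaller) = 1.37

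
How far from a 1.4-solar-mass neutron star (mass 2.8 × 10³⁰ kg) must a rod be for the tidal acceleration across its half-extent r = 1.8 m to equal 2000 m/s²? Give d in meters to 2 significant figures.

7.0 × 10⁵ m

2GMr/d³ = a_tidal  ⇒  d = (2GMr / a_tidal)^(1/3)
d = (2 × 6.674×10⁻¹¹ × (2.8 × 10³⁰) × (1.8) / (2000))^(1/3)
  = 7.0 × 10⁵ m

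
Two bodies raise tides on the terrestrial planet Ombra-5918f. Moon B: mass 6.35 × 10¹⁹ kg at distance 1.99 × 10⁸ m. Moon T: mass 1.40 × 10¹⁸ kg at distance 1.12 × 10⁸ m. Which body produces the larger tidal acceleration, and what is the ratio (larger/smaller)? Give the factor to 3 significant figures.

The tide-raising term goes as M/d³ (the gradient of a 1/d² field).
Moon B: (6.35 × 10¹⁹) / (1.99 × 10⁸)³ = 8.058 × 10⁻⁶
Moon T: (1.40 × 10¹⁸) / (1.12 × 10⁸)³ = 9.965 × 10⁻⁷
Ratio (larger/smaller) = 8.09

Moon B, by a factor of ≈ 8.09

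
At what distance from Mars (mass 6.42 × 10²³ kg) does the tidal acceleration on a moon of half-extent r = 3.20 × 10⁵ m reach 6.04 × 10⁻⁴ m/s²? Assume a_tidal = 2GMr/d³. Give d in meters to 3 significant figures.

2GMr/d³ = a_tidal  ⇒  d = (2GMr / a_tidal)^(1/3)
d = (2 × 6.674×10⁻¹¹ × (6.42 × 10²³) × (3.20 × 10⁵) / (6.04 × 10⁻⁴))^(1/3)
  = 3.57 × 10⁷ m

3.57 × 10⁷ m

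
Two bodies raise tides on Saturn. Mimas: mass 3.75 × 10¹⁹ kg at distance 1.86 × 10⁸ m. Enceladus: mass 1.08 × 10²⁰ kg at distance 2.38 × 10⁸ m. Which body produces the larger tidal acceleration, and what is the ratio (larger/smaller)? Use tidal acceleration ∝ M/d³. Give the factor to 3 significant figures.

Enceladus, by a factor of ≈ 1.37

Compare M/d³ for the two perturbers:
Mimas: (3.75 × 10¹⁹) / (1.86 × 10⁸)³ = 5.828 × 10⁻⁶
Enceladus: (1.08 × 10²⁰) / (2.38 × 10⁸)³ = 8.011 × 10⁻⁶
Ratio (larger/smaller) = 1.37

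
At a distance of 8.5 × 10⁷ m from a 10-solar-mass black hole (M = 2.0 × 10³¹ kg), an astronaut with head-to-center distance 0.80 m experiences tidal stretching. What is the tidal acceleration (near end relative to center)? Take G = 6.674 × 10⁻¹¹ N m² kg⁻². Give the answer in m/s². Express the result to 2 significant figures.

a_tidal = 2GMr/d³
        = 2 × (6.674 × 10⁻¹¹) × (2.0 × 10³¹) × (0.80) / (8.5 × 10⁷)³
        = 3.5 × 10⁻³ m/s²

3.5 × 10⁻³ m/s²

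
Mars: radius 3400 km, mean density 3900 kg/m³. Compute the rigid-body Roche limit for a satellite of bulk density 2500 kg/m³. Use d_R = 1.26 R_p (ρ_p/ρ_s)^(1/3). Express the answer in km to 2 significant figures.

d_R = 1.26 × 3400 km × (3900/2500)^(1/3)
    = 5000 km

5000 km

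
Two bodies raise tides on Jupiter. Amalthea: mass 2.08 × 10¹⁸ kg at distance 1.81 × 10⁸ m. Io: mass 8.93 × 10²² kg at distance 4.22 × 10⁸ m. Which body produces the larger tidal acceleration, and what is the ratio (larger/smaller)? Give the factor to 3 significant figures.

Tidal stretch scales as M/d³; compute that for each body.
Amalthea: (2.08 × 10¹⁸) / (1.81 × 10⁸)³ = 3.508 × 10⁻⁷
Io: (8.93 × 10²²) / (4.22 × 10⁸)³ = 1.188 × 10⁻³
Ratio (larger/smaller) = 3390

Io, by a factor of ≈ 3390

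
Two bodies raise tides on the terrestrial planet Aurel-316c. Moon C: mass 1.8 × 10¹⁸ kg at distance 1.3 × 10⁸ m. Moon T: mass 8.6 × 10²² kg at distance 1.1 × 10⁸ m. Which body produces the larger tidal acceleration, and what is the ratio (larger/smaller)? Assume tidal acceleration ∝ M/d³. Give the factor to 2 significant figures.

Moon T, by a factor of ≈ 79000

Tidal acceleration ∝ M/d³, so compare M/d³ for each.
Moon C: (1.8 × 10¹⁸) / (1.3 × 10⁸)³ = 8.193 × 10⁻⁷
Moon T: (8.6 × 10²²) / (1.1 × 10⁸)³ = 6.461 × 10⁻²
Ratio (larger/smaller) = 79000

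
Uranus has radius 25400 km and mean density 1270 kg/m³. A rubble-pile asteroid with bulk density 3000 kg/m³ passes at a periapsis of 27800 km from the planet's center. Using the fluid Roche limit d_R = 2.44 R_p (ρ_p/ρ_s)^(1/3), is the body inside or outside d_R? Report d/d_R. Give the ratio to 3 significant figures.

inside; d/d_R ≈ 0.597

d_R = 2.44 × (25400 km) × (1270/3000)^(1/3) = 46540 km
d/d_R = (27800) / (46540) = 0.597
Since d/d_R < 1, the body is inside the Roche limit.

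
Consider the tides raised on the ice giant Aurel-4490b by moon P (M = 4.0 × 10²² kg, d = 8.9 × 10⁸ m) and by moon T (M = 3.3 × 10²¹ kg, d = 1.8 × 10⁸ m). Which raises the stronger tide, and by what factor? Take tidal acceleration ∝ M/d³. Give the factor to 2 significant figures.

Moon T, by a factor of ≈ 10

Tidal stretch scales as M/d³; compute that for each body.
Moon P: (4.0 × 10²²) / (8.9 × 10⁸)³ = 5.674 × 10⁻⁵
Moon T: (3.3 × 10²¹) / (1.8 × 10⁸)³ = 5.658 × 10⁻⁴
Ratio (larger/smaller) = 10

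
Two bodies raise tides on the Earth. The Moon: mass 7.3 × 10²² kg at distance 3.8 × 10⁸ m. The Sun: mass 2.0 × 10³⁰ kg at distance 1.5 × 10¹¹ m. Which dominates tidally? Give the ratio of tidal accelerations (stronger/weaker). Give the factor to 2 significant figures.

Compare M/d³ for the two perturbers:
The Moon: (7.3 × 10²²) / (3.8 × 10⁸)³ = 1.330 × 10⁻³
The Sun: (2.0 × 10³⁰) / (1.5 × 10¹¹)³ = 5.926 × 10⁻⁴
Ratio (larger/smaller) = 2.2

The Moon, by a factor of ≈ 2.2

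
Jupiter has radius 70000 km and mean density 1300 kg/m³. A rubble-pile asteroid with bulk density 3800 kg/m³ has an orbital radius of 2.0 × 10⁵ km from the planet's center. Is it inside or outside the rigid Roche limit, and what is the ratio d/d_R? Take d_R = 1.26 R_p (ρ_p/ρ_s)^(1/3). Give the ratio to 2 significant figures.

outside; d/d_R ≈ 3.2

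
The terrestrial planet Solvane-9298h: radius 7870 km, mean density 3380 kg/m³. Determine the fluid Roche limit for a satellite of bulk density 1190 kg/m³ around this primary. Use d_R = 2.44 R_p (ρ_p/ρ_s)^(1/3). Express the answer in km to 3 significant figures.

27200 km

d_R = 2.44 × 7870 km × (3380/1190)^(1/3)
    = 27200 km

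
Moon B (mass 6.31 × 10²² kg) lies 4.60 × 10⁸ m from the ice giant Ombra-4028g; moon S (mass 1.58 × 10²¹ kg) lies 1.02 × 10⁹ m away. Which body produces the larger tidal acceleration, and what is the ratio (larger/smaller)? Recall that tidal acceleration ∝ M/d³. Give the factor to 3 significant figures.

Compare M/d³ for the two perturbers:
Moon B: (6.31 × 10²²) / (4.60 × 10⁸)³ = 6.483 × 10⁻⁴
Moon S: (1.58 × 10²¹) / (1.02 × 10⁹)³ = 1.489 × 10⁻⁶
Ratio (larger/smaller) = 435

Moon B, by a factor of ≈ 435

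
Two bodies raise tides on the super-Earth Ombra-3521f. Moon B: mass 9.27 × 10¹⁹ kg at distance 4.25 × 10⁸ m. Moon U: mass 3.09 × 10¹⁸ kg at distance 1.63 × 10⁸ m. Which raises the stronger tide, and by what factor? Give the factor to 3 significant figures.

Moon B, by a factor of ≈ 1.69

Tidal stretch scales as M/d³; compute that for each body.
Moon B: (9.27 × 10¹⁹) / (4.25 × 10⁸)³ = 1.208 × 10⁻⁶
Moon U: (3.09 × 10¹⁸) / (1.63 × 10⁸)³ = 7.135 × 10⁻⁷
Ratio (larger/smaller) = 1.69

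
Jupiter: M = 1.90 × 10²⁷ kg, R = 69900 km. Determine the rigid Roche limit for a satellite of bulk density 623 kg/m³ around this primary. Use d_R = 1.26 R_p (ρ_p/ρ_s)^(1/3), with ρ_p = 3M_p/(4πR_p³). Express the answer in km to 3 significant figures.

ρ_p = 3M_p/(4πR_p³) = 3 × (1.90 × 10²⁷) / (4π × (6.99 × 10⁷ m)³) = 1330 kg/m³
d_R = 1.26 × 69900 km × (1330/623)^(1/3)
    = 1.13 × 10⁵ km

1.13 × 10⁵ km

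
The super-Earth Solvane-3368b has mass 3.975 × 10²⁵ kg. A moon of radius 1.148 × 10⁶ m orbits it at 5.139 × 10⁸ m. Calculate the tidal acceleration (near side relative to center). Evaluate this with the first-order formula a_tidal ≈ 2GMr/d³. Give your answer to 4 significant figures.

4.488 × 10⁻⁵ m/s²

Since r ≪ d, expand the inverse-square field across one radius to get the leading 2GMr/d³ term.
Δa = 2GMr/d³
   = 2 × (6.674 × 10⁻¹¹) × (3.975 × 10²⁵) × (1.148 × 10⁶) / (5.139 × 10⁸)³
   = 4.488 × 10⁻⁵ m/s²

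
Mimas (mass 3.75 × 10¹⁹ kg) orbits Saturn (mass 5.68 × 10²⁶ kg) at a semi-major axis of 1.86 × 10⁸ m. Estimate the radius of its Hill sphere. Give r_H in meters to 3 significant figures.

5.21 × 10⁵ m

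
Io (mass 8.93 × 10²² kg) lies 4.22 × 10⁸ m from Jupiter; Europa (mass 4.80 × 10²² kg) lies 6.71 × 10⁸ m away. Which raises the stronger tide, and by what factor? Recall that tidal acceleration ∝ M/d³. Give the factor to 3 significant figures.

Io, by a factor of ≈ 7.48

Tidal acceleration ∝ M/d³, so compare M/d³ for each.
Io: (8.93 × 10²²) / (4.22 × 10⁸)³ = 1.188 × 10⁻³
Europa: (4.80 × 10²²) / (6.71 × 10⁸)³ = 1.589 × 10⁻⁴
Ratio (larger/smaller) = 7.48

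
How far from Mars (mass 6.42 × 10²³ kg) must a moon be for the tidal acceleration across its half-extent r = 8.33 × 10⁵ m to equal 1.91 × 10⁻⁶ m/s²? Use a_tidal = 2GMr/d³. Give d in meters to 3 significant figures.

3.34 × 10⁸ m

2GMr/d³ = a_tidal  ⇒  d = (2GMr / a_tidal)^(1/3)
d = (2 × 6.674×10⁻¹¹ × (6.42 × 10²³) × (8.33 × 10⁵) / (1.91 × 10⁻⁶))^(1/3)
  = 3.34 × 10⁸ m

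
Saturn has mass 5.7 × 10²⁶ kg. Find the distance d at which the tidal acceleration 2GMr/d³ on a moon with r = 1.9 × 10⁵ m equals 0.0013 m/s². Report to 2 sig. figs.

2GMr/d³ = a_tidal  ⇒  d = (2GMr / a_tidal)^(1/3)
d = (2 × 6.674×10⁻¹¹ × (5.7 × 10²⁶) × (1.9 × 10⁵) / (0.0013))^(1/3)
  = 2.2 × 10⁸ m

2.2 × 10⁸ m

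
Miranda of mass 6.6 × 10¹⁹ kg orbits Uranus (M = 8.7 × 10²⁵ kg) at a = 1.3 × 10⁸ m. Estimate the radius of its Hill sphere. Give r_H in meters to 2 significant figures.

8.2 × 10⁵ m

r_H ≈ a (m/3M)^(1/3)
    = (1.3 × 10⁸) × (6.6 × 10¹⁹ / (3 × 8.7 × 10²⁵))^(1/3)
    = 8.2 × 10⁵ m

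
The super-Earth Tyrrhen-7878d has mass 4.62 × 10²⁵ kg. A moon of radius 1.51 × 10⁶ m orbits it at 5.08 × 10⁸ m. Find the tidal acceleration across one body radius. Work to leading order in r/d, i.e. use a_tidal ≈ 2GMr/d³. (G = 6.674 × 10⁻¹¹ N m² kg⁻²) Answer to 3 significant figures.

7.10 × 10⁻⁵ m/s²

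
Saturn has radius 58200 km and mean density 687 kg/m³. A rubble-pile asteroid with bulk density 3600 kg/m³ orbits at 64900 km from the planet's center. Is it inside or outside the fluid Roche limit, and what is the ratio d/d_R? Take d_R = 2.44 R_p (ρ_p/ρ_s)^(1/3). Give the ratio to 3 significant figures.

inside; d/d_R ≈ 0.794

d_R = 2.44 × (58200 km) × (687/3600)^(1/3) = 81760 km
d/d_R = (64900) / (81760) = 0.794
Since d/d_R < 1, the body is inside the Roche limit.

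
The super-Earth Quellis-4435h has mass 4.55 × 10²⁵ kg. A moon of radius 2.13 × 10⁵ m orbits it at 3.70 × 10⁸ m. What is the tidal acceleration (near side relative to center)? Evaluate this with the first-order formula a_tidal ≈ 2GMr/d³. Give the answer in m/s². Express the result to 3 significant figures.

Δg = 2GMr/d³
   = 2 × (6.674 × 10⁻¹¹) × (4.55 × 10²⁵) × (2.13 × 10⁵) / (3.70 × 10⁸)³
   = 2.55 × 10⁻⁵ m/s²

2.55 × 10⁻⁵ m/s²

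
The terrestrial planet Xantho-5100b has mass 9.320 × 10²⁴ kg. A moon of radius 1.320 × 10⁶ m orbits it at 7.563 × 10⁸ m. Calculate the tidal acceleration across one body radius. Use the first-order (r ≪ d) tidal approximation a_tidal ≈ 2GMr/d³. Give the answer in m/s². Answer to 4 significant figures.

a_tidal = 2GMr/d³
        = 2 × (6.674 × 10⁻¹¹) × (9.320 × 10²⁴) × (1.320 × 10⁶) / (7.563 × 10⁸)³
        = 3.796 × 10⁻⁶ m/s²

3.796 × 10⁻⁶ m/s²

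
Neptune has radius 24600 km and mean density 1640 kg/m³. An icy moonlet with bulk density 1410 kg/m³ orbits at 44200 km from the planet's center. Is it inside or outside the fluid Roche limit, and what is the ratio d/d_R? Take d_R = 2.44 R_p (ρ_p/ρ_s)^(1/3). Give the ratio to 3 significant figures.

d_R = 2.44 × (24600 km) × (1640/1410)^(1/3) = 63120 km
d/d_R = (44200) / (63120) = 0.700
Since d/d_R < 1, the body is inside the Roche limit.

inside; d/d_R ≈ 0.700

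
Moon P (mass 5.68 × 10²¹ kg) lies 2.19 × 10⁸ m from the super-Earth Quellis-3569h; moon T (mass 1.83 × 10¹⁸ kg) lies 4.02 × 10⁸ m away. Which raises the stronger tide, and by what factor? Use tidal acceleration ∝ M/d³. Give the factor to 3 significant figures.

Tidal stretch scales as M/d³; compute that for each body.
Moon P: (5.68 × 10²¹) / (2.19 × 10⁸)³ = 5.408 × 10⁻⁴
Moon T: (1.83 × 10¹⁸) / (4.02 × 10⁸)³ = 2.817 × 10⁻⁸
Ratio (larger/smaller) = 19200

Moon P, by a factor of ≈ 19200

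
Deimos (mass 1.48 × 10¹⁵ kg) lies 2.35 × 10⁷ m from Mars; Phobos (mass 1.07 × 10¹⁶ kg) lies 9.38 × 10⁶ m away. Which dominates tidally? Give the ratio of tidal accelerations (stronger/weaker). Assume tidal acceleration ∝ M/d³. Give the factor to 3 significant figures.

Tidal acceleration ∝ M/d³, so compare M/d³ for each.
Deimos: (1.48 × 10¹⁵) / (2.35 × 10⁷)³ = 1.140 × 10⁻⁷
Phobos: (1.07 × 10¹⁶) / (9.38 × 10⁶)³ = 1.297 × 10⁻⁵
Ratio (larger/smaller) = 114

Phobos, by a factor of ≈ 114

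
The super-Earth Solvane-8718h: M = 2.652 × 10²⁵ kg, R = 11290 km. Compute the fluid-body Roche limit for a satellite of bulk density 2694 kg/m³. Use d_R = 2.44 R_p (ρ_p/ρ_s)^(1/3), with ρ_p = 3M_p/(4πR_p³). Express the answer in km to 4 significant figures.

ρ_p = 3M_p/(4πR_p³) = 3 × (2.652 × 10²⁵) / (4π × (1.129 × 10⁷ m)³) = 4399 kg/m³
d_R = 2.44 × 11290 km × (4399/2694)^(1/3)
    = 32440 km

32440 km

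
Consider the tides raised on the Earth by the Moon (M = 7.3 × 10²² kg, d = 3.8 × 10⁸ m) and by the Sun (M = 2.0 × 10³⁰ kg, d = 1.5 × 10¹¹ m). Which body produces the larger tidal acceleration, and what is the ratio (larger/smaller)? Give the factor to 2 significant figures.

The tide-raising term goes as M/d³ (the gradient of a 1/d² field).
The Moon: (7.3 × 10²²) / (3.8 × 10⁸)³ = 1.330 × 10⁻³
The Sun: (2.0 × 10³⁰) / (1.5 × 10¹¹)³ = 5.926 × 10⁻⁴
Ratio (larger/smaller) = 2.2

The Moon, by a factor of ≈ 2.2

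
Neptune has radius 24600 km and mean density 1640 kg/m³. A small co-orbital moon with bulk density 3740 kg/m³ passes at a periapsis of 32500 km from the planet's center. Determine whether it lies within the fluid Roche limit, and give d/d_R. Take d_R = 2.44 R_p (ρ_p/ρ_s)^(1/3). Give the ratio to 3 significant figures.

d_R = 2.44 × (24600 km) × (1640/3740)^(1/3) = 45600 km
d/d_R = (32500) / (45600) = 0.713
Since d/d_R < 1, the body is inside the Roche limit.

inside; d/d_R ≈ 0.713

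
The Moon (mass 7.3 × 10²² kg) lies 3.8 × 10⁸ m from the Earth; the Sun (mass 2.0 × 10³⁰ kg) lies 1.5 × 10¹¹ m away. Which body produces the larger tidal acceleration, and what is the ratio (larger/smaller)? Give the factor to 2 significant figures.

Tidal acceleration ∝ M/d³, so compare M/d³ for each.
The Moon: (7.3 × 10²²) / (3.8 × 10⁸)³ = 1.330 × 10⁻³
The Sun: (2.0 × 10³⁰) / (1.5 × 10¹¹)³ = 5.926 × 10⁻⁴
Ratio (larger/smaller) = 2.2

The Moon, by a factor of ≈ 2.2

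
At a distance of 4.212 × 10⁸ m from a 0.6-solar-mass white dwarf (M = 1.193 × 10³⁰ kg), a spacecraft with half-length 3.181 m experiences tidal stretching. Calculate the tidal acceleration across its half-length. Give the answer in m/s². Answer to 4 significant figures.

6.779 × 10⁻⁶ m/s²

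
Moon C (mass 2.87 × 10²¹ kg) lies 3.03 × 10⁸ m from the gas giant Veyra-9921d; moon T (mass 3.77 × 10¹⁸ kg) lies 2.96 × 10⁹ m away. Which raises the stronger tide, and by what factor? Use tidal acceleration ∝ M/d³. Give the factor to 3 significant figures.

The tide-raising term goes as M/d³ (the gradient of a 1/d² field).
Moon C: (2.87 × 10²¹) / (3.03 × 10⁸)³ = 1.032 × 10⁻⁴
Moon T: (3.77 × 10¹⁸) / (2.96 × 10⁹)³ = 1.454 × 10⁻¹⁰
Ratio (larger/smaller) = 7.10 × 10⁵

Moon C, by a factor of ≈ 7.10 × 10⁵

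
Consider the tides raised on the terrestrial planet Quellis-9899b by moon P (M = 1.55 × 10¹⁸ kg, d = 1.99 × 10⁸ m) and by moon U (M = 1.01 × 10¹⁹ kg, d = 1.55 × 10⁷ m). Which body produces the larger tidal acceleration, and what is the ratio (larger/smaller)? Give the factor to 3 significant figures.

Moon U, by a factor of ≈ 13800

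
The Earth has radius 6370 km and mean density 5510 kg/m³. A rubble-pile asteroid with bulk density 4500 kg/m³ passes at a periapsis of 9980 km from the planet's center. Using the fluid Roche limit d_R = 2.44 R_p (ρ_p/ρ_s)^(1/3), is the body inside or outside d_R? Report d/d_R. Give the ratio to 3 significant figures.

inside; d/d_R ≈ 0.600

d_R = 2.44 × (6370 km) × (5510/4500)^(1/3) = 16630 km
d/d_R = (9980) / (16630) = 0.600
Since d/d_R < 1, the body is inside the Roche limit.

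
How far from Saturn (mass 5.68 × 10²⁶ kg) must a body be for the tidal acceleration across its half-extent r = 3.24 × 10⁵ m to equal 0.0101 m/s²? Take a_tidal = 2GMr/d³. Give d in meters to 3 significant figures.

1.34 × 10⁸ m

2GMr/d³ = a_tidal  ⇒  d = (2GMr / a_tidal)^(1/3)
d = (2 × 6.674×10⁻¹¹ × (5.68 × 10²⁶) × (3.24 × 10⁵) / (0.0101))^(1/3)
  = 1.34 × 10⁸ m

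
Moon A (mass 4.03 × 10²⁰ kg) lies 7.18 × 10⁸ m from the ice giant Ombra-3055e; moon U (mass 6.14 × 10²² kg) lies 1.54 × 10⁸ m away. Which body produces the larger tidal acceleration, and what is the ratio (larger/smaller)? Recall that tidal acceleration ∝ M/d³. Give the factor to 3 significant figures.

Moon U, by a factor of ≈ 15400

The tide-raising term goes as M/d³ (the gradient of a 1/d² field).
Moon A: (4.03 × 10²⁰) / (7.18 × 10⁸)³ = 1.089 × 10⁻⁶
Moon U: (6.14 × 10²²) / (1.54 × 10⁸)³ = 1.681 × 10⁻²
Ratio (larger/smaller) = 15400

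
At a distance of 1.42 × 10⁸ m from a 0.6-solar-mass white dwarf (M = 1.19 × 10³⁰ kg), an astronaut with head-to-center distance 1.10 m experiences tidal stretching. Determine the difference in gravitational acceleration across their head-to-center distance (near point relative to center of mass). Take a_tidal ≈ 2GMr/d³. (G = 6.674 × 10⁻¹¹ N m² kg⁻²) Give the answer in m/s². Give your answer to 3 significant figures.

6.10 × 10⁻⁵ m/s²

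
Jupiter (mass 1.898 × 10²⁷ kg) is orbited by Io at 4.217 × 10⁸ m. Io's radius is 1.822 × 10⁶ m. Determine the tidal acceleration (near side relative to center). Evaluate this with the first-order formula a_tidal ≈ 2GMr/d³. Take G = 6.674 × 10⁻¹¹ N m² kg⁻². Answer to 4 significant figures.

Δg = 2GMr/d³
   = 2 × (6.674 × 10⁻¹¹) × (1.898 × 10²⁷) × (1.822 × 10⁶) / (4.217 × 10⁸)³
   = 6.155 × 10⁻³ m/s²

6.155 × 10⁻³ m/s²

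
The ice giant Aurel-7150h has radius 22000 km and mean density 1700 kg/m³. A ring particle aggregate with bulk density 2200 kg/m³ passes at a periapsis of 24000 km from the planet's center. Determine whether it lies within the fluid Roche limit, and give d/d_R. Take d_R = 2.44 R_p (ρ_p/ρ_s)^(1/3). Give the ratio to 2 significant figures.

inside; d/d_R ≈ 0.49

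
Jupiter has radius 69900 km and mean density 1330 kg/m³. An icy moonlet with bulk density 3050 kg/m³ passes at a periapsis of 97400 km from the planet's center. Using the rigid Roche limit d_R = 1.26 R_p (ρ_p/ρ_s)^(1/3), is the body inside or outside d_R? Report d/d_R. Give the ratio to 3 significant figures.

outside; d/d_R ≈ 1.46

d_R = 1.26 × (69900 km) × (1330/3050)^(1/3) = 66790 km
d/d_R = (97400) / (66790) = 1.46
Since d/d_R > 1, the body is outside the Roche limit.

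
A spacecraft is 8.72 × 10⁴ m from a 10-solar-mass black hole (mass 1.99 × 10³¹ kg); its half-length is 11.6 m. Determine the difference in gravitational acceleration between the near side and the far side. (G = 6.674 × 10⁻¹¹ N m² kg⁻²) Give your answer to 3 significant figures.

Δg = 4GMr/d³
   = 4 × (6.674 × 10⁻¹¹) × (1.99 × 10³¹) × (11.6) / (8.72 × 10⁴)³
   = 9.29 × 10⁷ m/s²

9.29 × 10⁷ m/s²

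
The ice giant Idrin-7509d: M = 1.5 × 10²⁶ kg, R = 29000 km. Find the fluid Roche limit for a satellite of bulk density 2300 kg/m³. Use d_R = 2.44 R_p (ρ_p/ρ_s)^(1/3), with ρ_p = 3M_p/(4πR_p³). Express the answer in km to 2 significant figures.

61000 km

ρ_p = 3M_p/(4πR_p³) = 3 × (1.5 × 10²⁶) / (4π × (2.9 × 10⁷ m)³) = 1500 kg/m³
d_R = 2.44 × 29000 km × (1500/2300)^(1/3)
    = 61000 km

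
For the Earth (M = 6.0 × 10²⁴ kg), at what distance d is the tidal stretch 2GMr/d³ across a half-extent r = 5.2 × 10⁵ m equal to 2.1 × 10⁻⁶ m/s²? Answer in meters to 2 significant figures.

2GMr/d³ = a_tidal  ⇒  d = (2GMr / a_tidal)^(1/3)
d = (2 × 6.674×10⁻¹¹ × (6.0 × 10²⁴) × (5.2 × 10⁵) / (2.1 × 10⁻⁶))^(1/3)
  = 5.8 × 10⁸ m

5.8 × 10⁸ m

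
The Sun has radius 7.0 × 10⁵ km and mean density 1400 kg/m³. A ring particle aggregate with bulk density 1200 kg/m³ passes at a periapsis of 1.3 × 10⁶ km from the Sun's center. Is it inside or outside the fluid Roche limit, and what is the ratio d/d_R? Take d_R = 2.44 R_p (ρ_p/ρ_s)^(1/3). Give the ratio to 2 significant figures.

inside; d/d_R ≈ 0.72

d_R = 2.44 × (7.0 × 10⁵ km) × (1400/1200)^(1/3) = 1.798 × 10⁶ km
d/d_R = (1.3 × 10⁶) / (1.798 × 10⁶) = 0.72
Since d/d_R < 1, the body is inside the Roche limit.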